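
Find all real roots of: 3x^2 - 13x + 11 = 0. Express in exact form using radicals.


Using the quadratic formula: x = (-b ± sqrt(b^2 - 4ac)) / (2a)
Here a = 3, b = -13, c = 11
Discriminant = b^2 - 4ac = (-13)^2 - 4(3)(11) = 169 - 132 = 37
Since discriminant = 37 > 0, there are two real roots.
x = (13 ± sqrt(37)) / 6
Numerically: x ≈ 3.1805 or x ≈ 1.1529

x = (13 + sqrt(37)) / 6 or x = (13 - sqrt(37)) / 6


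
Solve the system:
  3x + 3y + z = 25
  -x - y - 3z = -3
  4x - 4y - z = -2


Using Cramer's rule. Expand each determinant along the first row.
D  = 3*[(-1)*(-1) - (-3)*(-4)] - 3*[(-1)*(-1) - (-3)*4] + 1*[(-1)*(-4) - (-1)*4]
  = 3*(-11) - 3*(13) + 1*(8) = -64
Dx = 25*[(-1)*(-1) - (-3)*(-4)] - 3*[(-3)*(-1) - (-3)*(-2)] + 1*[(-3)*(-4) - (-1)*(-2)]
  = 25*(-11) - 3*(-3) + 1*(10) = -256
Dy = 3*[(-3)*(-1) - (-3)*(-2)] - 25*[(-1)*(-1) - (-3)*4] + 1*[(-1)*(-2) - (-3)*4]
  = 3*(-3) - 25*(13) + 1*(14) = -320
Dz = 3*[(-1)*(-2) - (-3)*(-4)] - 3*[(-1)*(-2) - (-3)*4] + 25*[(-1)*(-4) - (-1)*4]
  = 3*(-10) - 3*(14) + 25*(8) = 128
x = Dx/D = -256/-64 = 4, y = Dy/D = -320/-64 = 5, z = Dz/D = 128/-64 = -2
Check eq1: (3)(4) + (3)(5) + (1)(-2) = 25 = 25 ✓
Check eq2: (-1)(4) + (-1)(5) + (-3)(-2) = -3 = -3 ✓
Check eq3: (4)(4) + (-4)(5) + (-1)(-2) = -2 = -2 ✓

x = 4, y = 5, z = -2


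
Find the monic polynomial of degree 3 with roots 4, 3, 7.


A monic polynomial with roots 4, 3, 7 is:
p(x) = (x - 4)(x - 3)(x - 7)
After multiplying by (x - 4): x - 4
After multiplying by (x - 3): x^2 - 7x + 12
After multiplying by (x - 7): x^3 - 14x^2 + 61x - 84

x^3 - 14x^2 + 61x - 84


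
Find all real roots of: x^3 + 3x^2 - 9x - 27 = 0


Let p(x) = x^3 + 3x^2 - 9x - 27. By the rational root theorem (leading coefficient 1), any rational root is an integer divisor of 27: try ±1, ±2, ... in turn.
Test x = 1: value = -32 ≠ 0.
Test x = -1: value = -16 ≠ 0.
Test x = 3: value = 0 ✓, so (x - 3) is a factor.
Synthetic division by (x - 3): bring down 1; 1(3) + 3 = 6; 6(3) - 9 = 9; 9(3) - 27 = 0 → quotient x^2 + 6x + 9, remainder 0.
Solve the quadratic x^2 + 6x + 9 = 0: discriminant = 6^2 - 4(1)(9) = 36 - 36 = 0.
Discriminant = 0, so a double root: x = -6/2 = -3.

x = -3 (multiplicity 2), x = 3


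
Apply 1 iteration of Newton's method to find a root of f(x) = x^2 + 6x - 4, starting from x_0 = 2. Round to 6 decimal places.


Newton's method: x_(n+1) = x_n - f(x_n)/f'(x_n)
f(x) = x^2 + 6x - 4
f'(x) = 2x + 6

Iteration 1:
  f(2.000000) = 12.000000
  f'(2.000000) = 10.000000
  x_1 = 2.000000 - (12.000000)/(10.000000) = 0.800000

x_1 = 0.800000


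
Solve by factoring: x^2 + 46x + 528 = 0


We need two numbers that multiply to 528 and add to 46.
Those numbers are 22 and 24 (since 22 * 24 = 528 and 22 + 24 = 46).
So x^2 + 46x + 528 = (x + 22)(x + 24) = 0
Setting each factor to zero: x = -22 or x = -24

x = -24, x = -22


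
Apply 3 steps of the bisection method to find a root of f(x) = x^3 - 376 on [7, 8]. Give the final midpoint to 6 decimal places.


f(x) = x^3 - 376
f(7) = -33 < 0
f(8) = 136 > 0

Step 1: midpoint = (7.000000 + 8.000000)/2 = 7.500000
  f(7.500000) = 45.875000
  f(mid) > 0, so root is in [7.000000, 7.500000]

Step 2: midpoint = (7.000000 + 7.500000)/2 = 7.250000
  f(7.250000) = 5.078125
  f(mid) > 0, so root is in [7.000000, 7.250000]

Step 3: midpoint = (7.000000 + 7.250000)/2 = 7.125000
  f(7.125000) = -14.294922
  f(mid) < 0, so root is in [7.125000, 7.250000]

midpoint = 7.125000


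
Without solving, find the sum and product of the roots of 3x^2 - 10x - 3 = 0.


By Vieta's formulas for ax^2 + bx + c = 0:
  Sum of roots = -b/a
  Product of roots = c/a

Here a = 3, b = -10, c = -3
Sum = -(-10)/3 = 10/3
Product = -3/3 = -1

Sum = 10/3, Product = -1


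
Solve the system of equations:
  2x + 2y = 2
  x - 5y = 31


Using Cramer's rule:
Determinant D = (2)(-5) - (1)(2) = -10 - 2 = -12
Dx = (2)(-5) - (31)(2) = -10 - 62 = -72
Dy = (2)(31) - (1)(2) = 62 - 2 = 60
x = Dx/D = -72/-12 = 6
y = Dy/D = 60/-12 = -5

x = 6, y = -5


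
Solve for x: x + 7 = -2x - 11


Starting with: x + 7 = -2x - 11
Move all x terms to left: (1 + 2)x = -11 - 7
Simplify: 3x = -18
Divide both sides by 3: x = -6

x = -6


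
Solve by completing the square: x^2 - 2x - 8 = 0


Start: x^2 - 2x - 8 = 0
Move constant: x^2 - 2x = 8
Half of -2 is -1, squared is 1
Add 1 to both sides: x^2 - 2x + 1 = 9
(x - 1)^2 = 9
x - 1 = ±3
x = 1 + 3 = 4 or x = 1 - 3 = -2

x = -2, x = 4


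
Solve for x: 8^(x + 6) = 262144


Express both sides with the same base.
262144 = 8^6
Since the bases match, equate exponents: x + 6 = 6
So x = 6 - (6) = 0

x = 0


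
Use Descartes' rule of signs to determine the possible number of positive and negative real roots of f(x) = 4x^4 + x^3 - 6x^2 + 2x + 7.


Descartes' rule of signs:

For positive roots, count sign changes in f(x) = 4x^4 + x^3 - 6x^2 + 2x + 7:
Signs of coefficients: +, +, -, +, +
Number of sign changes: 2
Possible positive real roots: 2, 0

For negative roots, examine f(-x) = 4x^4 - x^3 - 6x^2 - 2x + 7:
Signs of coefficients: +, -, -, -, +
Number of sign changes: 2
Possible negative real roots: 2, 0

Positive roots: 2 or 0; Negative roots: 2 or 0


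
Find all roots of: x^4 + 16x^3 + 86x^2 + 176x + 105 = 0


Let p(x) = x^4 + 16x^3 + 86x^2 + 176x + 105. By the rational root theorem (leading coefficient 1), any rational root is an integer divisor of 105: try ±1, ±2, ... in turn.
Test x = 1: value = 384 ≠ 0.
Test x = -1: value = 0 ✓, so (x + 1) is a factor.
Synthetic division by (x + 1): bring down 1; 1(-1) + 16 = 15; 15(-1) + 86 = 71; 71(-1) + 176 = 105; 105(-1) + 105 = 0 → quotient x^3 + 15x^2 + 71x + 105, remainder 0.
Continue with the quotient x^3 + 15x^2 + 71x + 105 (candidates must divide 105; re-test x = -1 first in case it repeats).
Test x = -1: value = 48 ≠ 0.
Test x = 3: value = 480 ≠ 0.
Test x = -3: value = 0 ✓, so (x + 3) is a factor.
Synthetic division by (x + 3): bring down 1; 1(-3) + 15 = 12; 12(-3) + 71 = 35; 35(-3) + 105 = 0 → quotient x^2 + 12x + 35, remainder 0.
Solve the quadratic x^2 + 12x + 35 = 0: discriminant = 12^2 - 4(1)(35) = 144 - 140 = 4.
sqrt(4) = 2, so x = (-12 ± 2)/2: x = -5 or x = -7.
Collecting all roots found:

x = -7, x = -5, x = -3, x = -1


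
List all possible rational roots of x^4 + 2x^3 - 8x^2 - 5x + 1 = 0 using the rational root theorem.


Rational root theorem: possible roots are ±p/q where:
  p divides the constant term (1): p ∈ {1}
  q divides the leading coefficient (1): q ∈ {1}

All possible rational roots: -1, 1

-1, 1


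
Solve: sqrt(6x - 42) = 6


Square both sides: 6x - 42 = 6^2 = 36
6x = 36 + 42 = 78
x = 13
Check: sqrt(6*13 - 42) = sqrt(36) = 6 ✓

x = 13


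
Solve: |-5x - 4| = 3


An absolute value equation |expr| = 3 gives two cases:
Case 1: -5x - 4 = 3
  -5x = 7, so x = -7/5
Case 2: -5x - 4 = -3
  -5x = 1, so x = -1/5

x = -7/5, x = -1/5


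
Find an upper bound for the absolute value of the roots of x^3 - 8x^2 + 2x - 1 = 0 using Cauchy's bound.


Cauchy's bound: all roots r satisfy |r| <= 1 + max(|a_i/a_n|) for i = 0,...,n-1
where a_n is the leading coefficient.

Coefficients: [1, -8, 2, -1]
Leading coefficient a_n = 1
Ratios |a_i/a_n|: 8, 2, 1
Maximum ratio: 8
Cauchy's bound: |r| <= 1 + 8 = 9

Upper bound = 9


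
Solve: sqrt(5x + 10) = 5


Square both sides: 5x + 10 = 5^2 = 25
5x = 25 - 10 = 15
x = 3
Check: sqrt(5*3 + 10) = sqrt(25) = 5 ✓

x = 3


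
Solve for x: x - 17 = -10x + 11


Starting with: x - 17 = -10x + 11
Move all x terms to left: (1 + 10)x = 11 + 17
Simplify: 11x = 28
Divide both sides by 11: x = 28/11

x = 28/11


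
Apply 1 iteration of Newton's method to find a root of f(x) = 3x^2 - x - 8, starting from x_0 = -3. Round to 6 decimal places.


Newton's method: x_(n+1) = x_n - f(x_n)/f'(x_n)
f(x) = 3x^2 - x - 8
f'(x) = 6x - 1

Iteration 1:
  f(-3.000000) = 22.000000
  f'(-3.000000) = -19.000000
  x_1 = -3.000000 - (22.000000)/(-19.000000) = -1.842105

x_1 = -1.842105


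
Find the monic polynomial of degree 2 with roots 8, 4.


A monic polynomial with roots 8, 4 is:
p(x) = (x - 8)(x - 4)
After multiplying by (x - 8): x - 8
After multiplying by (x - 4): x^2 - 12x + 32

x^2 - 12x + 32


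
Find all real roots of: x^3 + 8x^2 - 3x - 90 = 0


Let p(x) = x^3 + 8x^2 - 3x - 90. By the rational root theorem (leading coefficient 1), any rational root is an integer divisor of 90: try ±1, ±2, ... in turn.
Test x = 1: value = -84 ≠ 0.
Test x = -1: value = -80 ≠ 0.
Test x = 2: value = -56 ≠ 0.
Test x = -2: value = -60 ≠ 0.
Test x = 3: value = 0 ✓, so (x - 3) is a factor.
Synthetic division by (x - 3): bring down 1; 1(3) + 8 = 11; 11(3) - 3 = 30; 30(3) - 90 = 0 → quotient x^2 + 11x + 30, remainder 0.
Solve the quadratic x^2 + 11x + 30 = 0: discriminant = 11^2 - 4(1)(30) = 121 - 120 = 1.
sqrt(1) = 1, so x = (-11 ± 1)/2: x = -5 or x = -6.

x = -6, x = -5, x = 3


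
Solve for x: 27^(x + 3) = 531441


Express both sides with the same base.
531441 = 27^4
Since the bases match, equate exponents: x + 3 = 4
So x = 4 - (3) = 1

x = 1


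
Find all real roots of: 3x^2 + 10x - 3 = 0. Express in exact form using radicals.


Using the quadratic formula: x = (-b ± sqrt(b^2 - 4ac)) / (2a)
Here a = 3, b = 10, c = -3
Discriminant = b^2 - 4ac = 10^2 - 4(3)(-3) = 100 + 36 = 136
Since discriminant = 136 > 0, there are two real roots.
x = (-10 ± 2*sqrt(34)) / 6
Simplifying: x = (-5 ± sqrt(34)) / 3
Numerically: x ≈ 0.2770 or x ≈ -3.6103

x = (-5 + sqrt(34)) / 3 or x = (-5 - sqrt(34)) / 3


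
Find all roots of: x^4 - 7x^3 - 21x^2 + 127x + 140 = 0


Let p(x) = x^4 - 7x^3 - 21x^2 + 127x + 140. By the rational root theorem (leading coefficient 1), any rational root is an integer divisor of 140: try ±1, ±2, ... in turn.
Test x = 1: value = 240 ≠ 0.
Test x = -1: value = 0 ✓, so (x + 1) is a factor.
Synthetic division by (x + 1): bring down 1; 1(-1) - 7 = -8; (-8)(-1) - 21 = -13; (-13)(-1) + 127 = 140; 140(-1) + 140 = 0 → quotient x^3 - 8x^2 - 13x + 140, remainder 0.
Continue with the quotient x^3 - 8x^2 - 13x + 140 (candidates must divide 140; re-test x = -1 first in case it repeats).
Test x = -1: value = 144 ≠ 0.
Test x = 2: value = 90 ≠ 0.
Test x = -2: value = 126 ≠ 0.
Test x = 4: value = 24 ≠ 0.
Test x = -4: value = 0 ✓, so (x + 4) is a factor.
Synthetic division by (x + 4): bring down 1; 1(-4) - 8 = -12; (-12)(-4) - 13 = 35; 35(-4) + 140 = 0 → quotient x^2 - 12x + 35, remainder 0.
Solve the quadratic x^2 - 12x + 35 = 0: discriminant = (-12)^2 - 4(1)(35) = 144 - 140 = 4.
sqrt(4) = 2, so x = (12 ± 2)/2: x = 7 or x = 5.
Collecting all roots found:

x = -4, x = -1, x = 5, x = 7


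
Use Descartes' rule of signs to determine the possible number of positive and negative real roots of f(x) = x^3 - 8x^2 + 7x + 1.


Descartes' rule of signs:

For positive roots, count sign changes in f(x) = x^3 - 8x^2 + 7x + 1:
Signs of coefficients: +, -, +, +
Number of sign changes: 2
Possible positive real roots: 2, 0

For negative roots, examine f(-x) = -x^3 - 8x^2 - 7x + 1:
Signs of coefficients: -, -, -, +
Number of sign changes: 1
Possible negative real roots: 1

Positive roots: 2 or 0; Negative roots: 1


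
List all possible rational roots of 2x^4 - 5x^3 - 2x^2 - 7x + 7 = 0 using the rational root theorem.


Rational root theorem: possible roots are ±p/q where:
  p divides the constant term (7): p ∈ {1, 7}
  q divides the leading coefficient (2): q ∈ {1, 2}

All possible rational roots: -7, -7/2, -1, -1/2, 1/2, 1, 7/2, 7

-7, -7/2, -1, -1/2, 1/2, 1, 7/2, 7


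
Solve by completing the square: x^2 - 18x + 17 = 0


Start: x^2 - 18x + 17 = 0
Move constant: x^2 - 18x = -17
Half of -18 is -9, squared is 81
Add 81 to both sides: x^2 - 18x + 81 = 64
(x - 9)^2 = 64
x - 9 = ±8
x = 9 + 8 = 17 or x = 9 - 8 = 1

x = 1, x = 17


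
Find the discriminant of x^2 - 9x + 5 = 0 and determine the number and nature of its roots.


For ax^2 + bx + c = 0, discriminant D = b^2 - 4ac
Here a = 1, b = -9, c = 5
D = (-9)^2 - 4(1)(5) = 81 - 20 = 61

D = 61 > 0 but not a perfect square
The equation has 2 distinct real irrational roots.

Discriminant = 61, 2 distinct real irrational roots


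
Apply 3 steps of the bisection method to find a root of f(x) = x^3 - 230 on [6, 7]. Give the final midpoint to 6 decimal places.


f(x) = x^3 - 230
f(6) = -14 < 0
f(7) = 113 > 0

Step 1: midpoint = (6.000000 + 7.000000)/2 = 6.500000
  f(6.500000) = 44.625000
  f(mid) > 0, so root is in [6.000000, 6.500000]

Step 2: midpoint = (6.000000 + 6.500000)/2 = 6.250000
  f(6.250000) = 14.140625
  f(mid) > 0, so root is in [6.000000, 6.250000]

Step 3: midpoint = (6.000000 + 6.250000)/2 = 6.125000
  f(6.125000) = -0.216797
  f(mid) < 0, so root is in [6.125000, 6.250000]

midpoint = 6.125000


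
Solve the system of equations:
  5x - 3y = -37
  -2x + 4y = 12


Using Cramer's rule:
Determinant D = (5)(4) - (-2)(-3) = 20 - 6 = 14
Dx = (-37)(4) - (12)(-3) = -148 + 36 = -112
Dy = (5)(12) - (-2)(-37) = 60 - 74 = -14
x = Dx/D = -112/14 = -8
y = Dy/D = -14/14 = -1

x = -8, y = -1


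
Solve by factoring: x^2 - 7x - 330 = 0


We need two numbers that multiply to -330 and add to -7.
Those numbers are -22 and 15 (since (-22) * 15 = -330 and (-22) + 15 = -7).
So x^2 - 7x - 330 = (x - 22)(x + 15) = 0
Setting each factor to zero: x = 22 or x = -15

x = -15, x = 22


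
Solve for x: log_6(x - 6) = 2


Convert to exponential form: x - 6 = 6^2 = 36
x = 36 + 6 = 42
Check: log_6(42 - 6) = log_6(36) = log_6(36) = 2 ✓

x = 42


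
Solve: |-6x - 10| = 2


An absolute value equation |expr| = 2 gives two cases:
Case 1: -6x - 10 = 2
  -6x = 12, so x = -2
Case 2: -6x - 10 = -2
  -6x = 8, so x = -4/3

x = -2, x = -4/3


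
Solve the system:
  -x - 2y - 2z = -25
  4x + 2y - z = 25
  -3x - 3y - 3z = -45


Using Cramer's rule. Expand each determinant along the first row.
D  = (-1)*[2*(-3) - (-1)*(-3)] - (-2)*[4*(-3) - (-1)*(-3)] + (-2)*[4*(-3) - 2*(-3)]
  = (-1)*(-9) - (-2)*(-15) + (-2)*(-6) = -9
Dx = (-25)*[2*(-3) - (-1)*(-3)] - (-2)*[25*(-3) - (-1)*(-45)] + (-2)*[25*(-3) - 2*(-45)]
  = (-25)*(-9) - (-2)*(-120) + (-2)*(15) = -45
Dy = (-1)*[25*(-3) - (-1)*(-45)] - (-25)*[4*(-3) - (-1)*(-3)] + (-2)*[4*(-45) - 25*(-3)]
  = (-1)*(-120) - (-25)*(-15) + (-2)*(-105) = -45
Dz = (-1)*[2*(-45) - 25*(-3)] - (-2)*[4*(-45) - 25*(-3)] + (-25)*[4*(-3) - 2*(-3)]
  = (-1)*(-15) - (-2)*(-105) + (-25)*(-6) = -45
x = Dx/D = -45/-9 = 5, y = Dy/D = -45/-9 = 5, z = Dz/D = -45/-9 = 5
Check eq1: (-1)(5) + (-2)(5) + (-2)(5) = -25 = -25 ✓
Check eq2: (4)(5) + (2)(5) + (-1)(5) = 25 = 25 ✓
Check eq3: (-3)(5) + (-3)(5) + (-3)(5) = -45 = -45 ✓

x = 5, y = 5, z = 5


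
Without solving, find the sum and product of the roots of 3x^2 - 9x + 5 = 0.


By Vieta's formulas for ax^2 + bx + c = 0:
  Sum of roots = -b/a
  Product of roots = c/a

Here a = 3, b = -9, c = 5
Sum = -(-9)/3 = 3
Product = 5/3 = 5/3

Sum = 3, Product = 5/3


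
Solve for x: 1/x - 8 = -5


Subtract -8 from both sides: 1/x = 3
Multiply both sides by x: 1 = 3 * x
Divide by 3: x = 1/3

x = 1/3


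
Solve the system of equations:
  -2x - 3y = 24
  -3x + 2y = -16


Using Cramer's rule:
Determinant D = (-2)(2) - (-3)(-3) = -4 - 9 = -13
Dx = (24)(2) - (-16)(-3) = 48 - 48 = 0
Dy = (-2)(-16) - (-3)(24) = 32 + 72 = 104
x = Dx/D = 0/-13 = 0
y = Dy/D = 104/-13 = -8

x = 0, y = -8


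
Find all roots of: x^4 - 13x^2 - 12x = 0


The constant term is 0, so x = 0 is a root. Factor out x:
  x^3 - 13x - 12 = 0
Let p(x) = x^3 - 13x - 12. By the rational root theorem (leading coefficient 1), any rational root is an integer divisor of 12: try ±1, ±2, ... in turn.
Test x = 1: value = -24 ≠ 0.
Test x = -1: value = 0 ✓, so (x + 1) is a factor.
Synthetic division by (x + 1): bring down 1; 1(-1) + 0 = -1; (-1)(-1) - 13 = -12; (-12)(-1) - 12 = 0 → quotient x^2 - x - 12, remainder 0.
Solve the quadratic x^2 - x - 12 = 0: discriminant = (-1)^2 - 4(1)(-12) = 1 + 48 = 49.
sqrt(49) = 7, so x = (1 ± 7)/2: x = 4 or x = -3.
Collecting all roots found:

x = -3, x = -1, x = 0, x = 4


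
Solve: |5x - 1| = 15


An absolute value equation |expr| = 15 gives two cases:
Case 1: 5x - 1 = 15
  5x = 16, so x = 16/5
Case 2: 5x - 1 = -15
  5x = -14, so x = -14/5

x = -14/5, x = 16/5


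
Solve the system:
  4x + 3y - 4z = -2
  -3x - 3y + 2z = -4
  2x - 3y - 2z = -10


Using Cramer's rule. Expand each determinant along the first row.
D  = 4*[(-3)*(-2) - 2*(-3)] - 3*[(-3)*(-2) - 2*2] + (-4)*[(-3)*(-3) - (-3)*2]
  = 4*(12) - 3*(2) + (-4)*(15) = -18
Dx = (-2)*[(-3)*(-2) - 2*(-3)] - 3*[(-4)*(-2) - 2*(-10)] + (-4)*[(-4)*(-3) - (-3)*(-10)]
  = (-2)*(12) - 3*(28) + (-4)*(-18) = -36
Dy = 4*[(-4)*(-2) - 2*(-10)] - (-2)*[(-3)*(-2) - 2*2] + (-4)*[(-3)*(-10) - (-4)*2]
  = 4*(28) - (-2)*(2) + (-4)*(38) = -36
Dz = 4*[(-3)*(-10) - (-4)*(-3)] - 3*[(-3)*(-10) - (-4)*2] + (-2)*[(-3)*(-3) - (-3)*2]
  = 4*(18) - 3*(38) + (-2)*(15) = -72
x = Dx/D = -36/-18 = 2, y = Dy/D = -36/-18 = 2, z = Dz/D = -72/-18 = 4
Check eq1: (4)(2) + (3)(2) + (-4)(4) = -2 = -2 ✓
Check eq2: (-3)(2) + (-3)(2) + (2)(4) = -4 = -4 ✓
Check eq3: (2)(2) + (-3)(2) + (-2)(4) = -10 = -10 ✓

x = 2, y = 2, z = 4


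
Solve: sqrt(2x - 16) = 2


Square both sides: 2x - 16 = 2^2 = 4
2x = 4 + 16 = 20
x = 10
Check: sqrt(2*10 - 16) = sqrt(4) = 2 ✓

x = 10


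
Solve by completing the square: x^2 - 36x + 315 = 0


Start: x^2 - 36x + 315 = 0
Move constant: x^2 - 36x = -315
Half of -36 is -18, squared is 324
Add 324 to both sides: x^2 - 36x + 324 = 9
(x - 18)^2 = 9
x - 18 = ±3
x = 18 + 3 = 21 or x = 18 - 3 = 15

x = 15, x = 21


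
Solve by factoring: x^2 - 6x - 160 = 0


We need two numbers that multiply to -160 and add to -6.
Those numbers are -16 and 10 (since (-16) * 10 = -160 and (-16) + 10 = -6).
So x^2 - 6x - 160 = (x - 16)(x + 10) = 0
Setting each factor to zero: x = 16 or x = -10

x = -10, x = 16


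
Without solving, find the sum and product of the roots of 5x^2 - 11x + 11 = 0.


By Vieta's formulas for ax^2 + bx + c = 0:
  Sum of roots = -b/a
  Product of roots = c/a

Here a = 5, b = -11, c = 11
Sum = -(-11)/5 = 11/5
Product = 11/5 = 11/5

Sum = 11/5, Product = 11/5


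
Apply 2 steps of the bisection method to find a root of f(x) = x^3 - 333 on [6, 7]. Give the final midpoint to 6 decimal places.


f(x) = x^3 - 333
f(6) = -117 < 0
f(7) = 10 > 0

Step 1: midpoint = (6.000000 + 7.000000)/2 = 6.500000
  f(6.500000) = -58.375000
  f(mid) < 0, so root is in [6.500000, 7.000000]

Step 2: midpoint = (6.500000 + 7.000000)/2 = 6.750000
  f(6.750000) = -25.453125
  f(mid) < 0, so root is in [6.750000, 7.000000]

midpoint = 6.750000


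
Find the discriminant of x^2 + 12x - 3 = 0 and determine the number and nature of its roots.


For ax^2 + bx + c = 0, discriminant D = b^2 - 4ac
Here a = 1, b = 12, c = -3
D = (12)^2 - 4(1)(-3) = 144 + 12 = 156

D = 156 > 0 but not a perfect square
The equation has 2 distinct real irrational roots.

Discriminant = 156, 2 distinct real irrational roots


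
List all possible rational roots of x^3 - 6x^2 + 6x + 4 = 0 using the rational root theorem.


Rational root theorem: possible roots are ±p/q where:
  p divides the constant term (4): p ∈ {1, 2, 4}
  q divides the leading coefficient (1): q ∈ {1}

All possible rational roots: -4, -2, -1, 1, 2, 4

-4, -2, -1, 1, 2, 4


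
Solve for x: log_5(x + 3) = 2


Convert to exponential form: x + 3 = 5^2 = 25
x = 25 - 3 = 22
Check: log_5(22 + 3) = log_5(25) = log_5(25) = 2 ✓

x = 22


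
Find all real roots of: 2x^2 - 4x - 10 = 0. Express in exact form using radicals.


Using the quadratic formula: x = (-b ± sqrt(b^2 - 4ac)) / (2a)
Here a = 2, b = -4, c = -10
Discriminant = b^2 - 4ac = (-4)^2 - 4(2)(-10) = 16 + 80 = 96
Since discriminant = 96 > 0, there are two real roots.
x = (4 ± 4*sqrt(6)) / 4
Simplifying: x = 1 ± sqrt(6)
Numerically: x ≈ 3.4495 or x ≈ -1.4495

x = 1 + sqrt(6) or x = 1 - sqrt(6)


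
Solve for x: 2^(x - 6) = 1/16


Express both sides with the same base.
1/16 = 2^(-4)
Since the bases match, equate exponents: x - 6 = -4
So x = -4 - (-6) = 2

x = 2


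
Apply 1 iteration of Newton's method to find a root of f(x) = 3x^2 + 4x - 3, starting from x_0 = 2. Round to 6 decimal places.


Newton's method: x_(n+1) = x_n - f(x_n)/f'(x_n)
f(x) = 3x^2 + 4x - 3
f'(x) = 6x + 4

Iteration 1:
  f(2.000000) = 17.000000
  f'(2.000000) = 16.000000
  x_1 = 2.000000 - (17.000000)/(16.000000) = 0.937500

x_1 = 0.937500


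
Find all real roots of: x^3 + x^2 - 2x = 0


The constant term is 0, so x = 0 is a root. Factor out x:
  x(x^2 + x - 2) = 0
Solve the quadratic x^2 + x - 2 = 0: discriminant = 1^2 - 4(1)(-2) = 1 + 8 = 9.
sqrt(9) = 3, so x = (-1 ± 3)/2: x = 1 or x = -2.

x = -2, x = 0, x = 1


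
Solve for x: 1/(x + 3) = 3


Multiply both sides by (x + 3): 1 = 3(x + 3)
Distribute: 1 = 3x + 9
3x = 1 - 9 = -8
x = -8/3

x = -8/3


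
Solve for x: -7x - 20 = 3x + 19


Starting with: -7x - 20 = 3x + 19
Move all x terms to left: (-7 - 3)x = 19 + 20
Simplify: -10x = 39
Divide both sides by -10: x = -39/10

x = -39/10


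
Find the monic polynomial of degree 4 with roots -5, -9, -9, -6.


A monic polynomial with roots -5, -9, -9, -6 is:
p(x) = (x + 5)(x + 9)(x + 9)(x + 6)
After multiplying by (x + 5): x + 5
After multiplying by (x + 9): x^2 + 14x + 45
After multiplying by (x + 9): x^3 + 23x^2 + 171x + 405
After multiplying by (x + 6): x^4 + 29x^3 + 309x^2 + 1431x + 2430

x^4 + 29x^3 + 309x^2 + 1431x + 2430


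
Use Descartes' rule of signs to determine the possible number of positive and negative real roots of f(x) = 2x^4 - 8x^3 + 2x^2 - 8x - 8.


Descartes' rule of signs:

For positive roots, count sign changes in f(x) = 2x^4 - 8x^3 + 2x^2 - 8x - 8:
Signs of coefficients: +, -, +, -, -
Number of sign changes: 3
Possible positive real roots: 3, 1

For negative roots, examine f(-x) = 2x^4 + 8x^3 + 2x^2 + 8x - 8:
Signs of coefficients: +, +, +, +, -
Number of sign changes: 1
Possible negative real roots: 1

Positive roots: 3 or 1; Negative roots: 1


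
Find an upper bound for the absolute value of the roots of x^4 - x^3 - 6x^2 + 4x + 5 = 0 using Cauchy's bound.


Cauchy's bound: all roots r satisfy |r| <= 1 + max(|a_i/a_n|) for i = 0,...,n-1
where a_n is the leading coefficient.

Coefficients: [1, -1, -6, 4, 5]
Leading coefficient a_n = 1
Ratios |a_i/a_n|: 1, 6, 4, 5
Maximum ratio: 6
Cauchy's bound: |r| <= 1 + 6 = 7

Upper bound = 7


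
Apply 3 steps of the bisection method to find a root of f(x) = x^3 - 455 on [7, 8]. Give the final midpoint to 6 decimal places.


f(x) = x^3 - 455
f(7) = -112 < 0
f(8) = 57 > 0

Step 1: midpoint = (7.000000 + 8.000000)/2 = 7.500000
  f(7.500000) = -33.125000
  f(mid) < 0, so root is in [7.500000, 8.000000]

Step 2: midpoint = (7.500000 + 8.000000)/2 = 7.750000
  f(7.750000) = 10.484375
  f(mid) > 0, so root is in [7.500000, 7.750000]

Step 3: midpoint = (7.500000 + 7.750000)/2 = 7.625000
  f(7.625000) = -11.677734
  f(mid) < 0, so root is in [7.625000, 7.750000]

midpoint = 7.625000


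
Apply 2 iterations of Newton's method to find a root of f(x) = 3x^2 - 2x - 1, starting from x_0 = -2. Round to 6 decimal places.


Newton's method: x_(n+1) = x_n - f(x_n)/f'(x_n)
f(x) = 3x^2 - 2x - 1
f'(x) = 6x - 2

Iteration 1:
  f(-2.000000) = 15.000000
  f'(-2.000000) = -14.000000
  x_1 = -2.000000 - (15.000000)/(-14.000000) = -0.928571

Iteration 2:
  f(-0.928571) = 3.443878
  f'(-0.928571) = -7.571429
  x_2 = -0.928571 - (3.443878)/(-7.571429) = -0.473720

x_2 = -0.473720


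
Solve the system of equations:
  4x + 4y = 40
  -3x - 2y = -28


Using Cramer's rule:
Determinant D = (4)(-2) - (-3)(4) = -8 + 12 = 4
Dx = (40)(-2) - (-28)(4) = -80 + 112 = 32
Dy = (4)(-28) - (-3)(40) = -112 + 120 = 8
x = Dx/D = 32/4 = 8
y = Dy/D = 8/4 = 2

x = 8, y = 2


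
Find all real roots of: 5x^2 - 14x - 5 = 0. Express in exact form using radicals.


Using the quadratic formula: x = (-b ± sqrt(b^2 - 4ac)) / (2a)
Here a = 5, b = -14, c = -5
Discriminant = b^2 - 4ac = (-14)^2 - 4(5)(-5) = 196 + 100 = 296
Since discriminant = 296 > 0, there are two real roots.
x = (14 ± 2*sqrt(74)) / 10
Simplifying: x = (7 ± sqrt(74)) / 5
Numerically: x ≈ 3.1205 or x ≈ -0.3205

x = (7 + sqrt(74)) / 5 or x = (7 - sqrt(74)) / 5


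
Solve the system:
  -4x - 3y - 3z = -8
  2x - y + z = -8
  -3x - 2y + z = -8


Using Cramer's rule. Expand each determinant along the first row.
D  = (-4)*[(-1)*1 - 1*(-2)] - (-3)*[2*1 - 1*(-3)] + (-3)*[2*(-2) - (-1)*(-3)]
  = (-4)*(1) - (-3)*(5) + (-3)*(-7) = 32
Dx = (-8)*[(-1)*1 - 1*(-2)] - (-3)*[(-8)*1 - 1*(-8)] + (-3)*[(-8)*(-2) - (-1)*(-8)]
  = (-8)*(1) - (-3)*(0) + (-3)*(8) = -32
Dy = (-4)*[(-8)*1 - 1*(-8)] - (-8)*[2*1 - 1*(-3)] + (-3)*[2*(-8) - (-8)*(-3)]
  = (-4)*(0) - (-8)*(5) + (-3)*(-40) = 160
Dz = (-4)*[(-1)*(-8) - (-8)*(-2)] - (-3)*[2*(-8) - (-8)*(-3)] + (-8)*[2*(-2) - (-1)*(-3)]
  = (-4)*(-8) - (-3)*(-40) + (-8)*(-7) = -32
x = Dx/D = -32/32 = -1, y = Dy/D = 160/32 = 5, z = Dz/D = -32/32 = -1
Check eq1: (-4)(-1) + (-3)(5) + (-3)(-1) = -8 = -8 ✓
Check eq2: (2)(-1) + (-1)(5) + (1)(-1) = -8 = -8 ✓
Check eq3: (-3)(-1) + (-2)(5) + (1)(-1) = -8 = -8 ✓

x = -1, y = 5, z = -1


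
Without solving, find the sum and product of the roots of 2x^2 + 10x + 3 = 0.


By Vieta's formulas for ax^2 + bx + c = 0:
  Sum of roots = -b/a
  Product of roots = c/a

Here a = 2, b = 10, c = 3
Sum = -(10)/2 = -5
Product = 3/2 = 3/2

Sum = -5, Product = 3/2


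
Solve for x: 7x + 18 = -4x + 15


Starting with: 7x + 18 = -4x + 15
Move all x terms to left: (7 + 4)x = 15 - 18
Simplify: 11x = -3
Divide both sides by 11: x = -3/11

x = -3/11


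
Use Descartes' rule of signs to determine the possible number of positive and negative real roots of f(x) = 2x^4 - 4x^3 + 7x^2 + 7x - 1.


Descartes' rule of signs:

For positive roots, count sign changes in f(x) = 2x^4 - 4x^3 + 7x^2 + 7x - 1:
Signs of coefficients: +, -, +, +, -
Number of sign changes: 3
Possible positive real roots: 3, 1

For negative roots, examine f(-x) = 2x^4 + 4x^3 + 7x^2 - 7x - 1:
Signs of coefficients: +, +, +, -, -
Number of sign changes: 1
Possible negative real roots: 1

Positive roots: 3 or 1; Negative roots: 1


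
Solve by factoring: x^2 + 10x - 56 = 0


We need two numbers that multiply to -56 and add to 10.
Those numbers are 14 and -4 (since 14 * (-4) = -56 and 14 + (-4) = 10).
So x^2 + 10x - 56 = (x + 14)(x - 4) = 0
Setting each factor to zero: x = -14 or x = 4

x = -14, x = 4


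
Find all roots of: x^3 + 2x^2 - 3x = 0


The constant term is 0, so x = 0 is a root. Factor out x:
  x^2 + 2x - 3 = 0
Solve the quadratic x^2 + 2x - 3 = 0: discriminant = 2^2 - 4(1)(-3) = 4 + 12 = 16.
sqrt(16) = 4, so x = (-2 ± 4)/2: x = 1 or x = -3.
Collecting all roots found:

x = -3, x = 0, x = 1


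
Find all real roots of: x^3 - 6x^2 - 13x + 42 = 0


Let p(x) = x^3 - 6x^2 - 13x + 42. By the rational root theorem (leading coefficient 1), any rational root is an integer divisor of 42: try ±1, ±2, ... in turn.
Test x = 1: value = 24 ≠ 0.
Test x = -1: value = 48 ≠ 0.
Test x = 2: value = 0 ✓, so (x - 2) is a factor.
Synthetic division by (x - 2): bring down 1; 1(2) - 6 = -4; (-4)(2) - 13 = -21; (-21)(2) + 42 = 0 → quotient x^2 - 4x - 21, remainder 0.
Solve the quadratic x^2 - 4x - 21 = 0: discriminant = (-4)^2 - 4(1)(-21) = 16 + 84 = 100.
sqrt(100) = 10, so x = (4 ± 10)/2: x = 7 or x = -3.

x = -3, x = 2, x = 7


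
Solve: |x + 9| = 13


An absolute value equation |expr| = 13 gives two cases:
Case 1: x + 9 = 13
  x = 4, so x = 4
Case 2: x + 9 = -13
  x = -22, so x = -22

x = -22, x = 4


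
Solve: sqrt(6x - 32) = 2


Square both sides: 6x - 32 = 2^2 = 4
6x = 4 + 32 = 36
x = 6
Check: sqrt(6*6 - 32) = sqrt(4) = 2 ✓

x = 6


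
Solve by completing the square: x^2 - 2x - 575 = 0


Start: x^2 - 2x - 575 = 0
Move constant: x^2 - 2x = 575
Half of -2 is -1, squared is 1
Add 1 to both sides: x^2 - 2x + 1 = 576
(x - 1)^2 = 576
x - 1 = ±24
x = 1 + 24 = 25 or x = 1 - 24 = -23

x = -23, x = 25


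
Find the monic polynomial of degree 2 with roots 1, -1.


A monic polynomial with roots 1, -1 is:
p(x) = (x - 1)(x + 1)
After multiplying by (x - 1): x - 1
After multiplying by (x + 1): x^2 - 1

x^2 - 1


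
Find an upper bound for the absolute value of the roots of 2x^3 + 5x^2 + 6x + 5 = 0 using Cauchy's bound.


Cauchy's bound: all roots r satisfy |r| <= 1 + max(|a_i/a_n|) for i = 0,...,n-1
where a_n is the leading coefficient.

Coefficients: [2, 5, 6, 5]
Leading coefficient a_n = 2
Ratios |a_i/a_n|: 5/2, 3, 5/2
Maximum ratio: 3
Cauchy's bound: |r| <= 1 + 3 = 4

Upper bound = 4


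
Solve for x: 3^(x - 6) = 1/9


Express both sides with the same base.
1/9 = 3^(-2)
Since the bases match, equate exponents: x - 6 = -2
So x = -2 - (-6) = 4

x = 4


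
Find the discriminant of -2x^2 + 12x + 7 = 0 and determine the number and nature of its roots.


For ax^2 + bx + c = 0, discriminant D = b^2 - 4ac
Here a = -2, b = 12, c = 7
D = (12)^2 - 4(-2)(7) = 144 + 56 = 200

D = 200 > 0 but not a perfect square
The equation has 2 distinct real irrational roots.

Discriminant = 200, 2 distinct real irrational roots


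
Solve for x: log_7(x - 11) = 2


Convert to exponential form: x - 11 = 7^2 = 49
x = 49 + 11 = 60
Check: log_7(60 - 11) = log_7(49) = log_7(49) = 2 ✓

x = 60


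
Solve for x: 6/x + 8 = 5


Subtract 8 from both sides: 6/x = -3
Multiply both sides by x: 6 = -3 * x
Divide by -3: x = -2

x = -2


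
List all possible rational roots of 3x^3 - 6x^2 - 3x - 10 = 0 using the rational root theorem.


Rational root theorem: possible roots are ±p/q where:
  p divides the constant term (-10): p ∈ {1, 2, 5, 10}
  q divides the leading coefficient (3): q ∈ {1, 3}

All possible rational roots: -10, -5, -10/3, -2, -5/3, -1, -2/3, -1/3, 1/3, 2/3, 1, 5/3, 2, 10/3, 5, 10

-10, -5, -10/3, -2, -5/3, -1, -2/3, -1/3, 1/3, 2/3, 1, 5/3, 2, 10/3, 5, 10


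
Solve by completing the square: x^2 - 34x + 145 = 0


Start: x^2 - 34x + 145 = 0
Move constant: x^2 - 34x = -145
Half of -34 is -17, squared is 289
Add 289 to both sides: x^2 - 34x + 289 = 144
(x - 17)^2 = 144
x - 17 = ±12
x = 17 + 12 = 29 or x = 17 - 12 = 5

x = 5, x = 29


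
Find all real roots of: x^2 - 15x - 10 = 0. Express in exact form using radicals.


Using the quadratic formula: x = (-b ± sqrt(b^2 - 4ac)) / (2a)
Here a = 1, b = -15, c = -10
Discriminant = b^2 - 4ac = (-15)^2 - 4(1)(-10) = 225 + 40 = 265
Since discriminant = 265 > 0, there are two real roots.
x = (15 ± sqrt(265)) / 2
Numerically: x ≈ 15.6394 or x ≈ -0.6394

x = (15 + sqrt(265)) / 2 or x = (15 - sqrt(265)) / 2


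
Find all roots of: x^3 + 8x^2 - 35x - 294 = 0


Let p(x) = x^3 + 8x^2 - 35x - 294. By the rational root theorem (leading coefficient 1), any rational root is an integer divisor of 294: try ±1, ±2, ... in turn.
Test x = 1: value = -320 ≠ 0.
Test x = -1: value = -252 ≠ 0.
Test x = 2: value = -324 ≠ 0.
Test x = -2: value = -200 ≠ 0.
Test x = 3: value = -300 ≠ 0.
Test x = -3: value = -144 ≠ 0.
Test x = 6: value = 0 ✓, so (x - 6) is a factor.
Synthetic division by (x - 6): bring down 1; 1(6) + 8 = 14; 14(6) - 35 = 49; 49(6) - 294 = 0 → quotient x^2 + 14x + 49, remainder 0.
Solve the quadratic x^2 + 14x + 49 = 0: discriminant = 14^2 - 4(1)(49) = 196 - 196 = 0.
Discriminant = 0, so a double root: x = -14/2 = -7.
Collecting all roots found:

x = -7 (multiplicity 2), x = 6


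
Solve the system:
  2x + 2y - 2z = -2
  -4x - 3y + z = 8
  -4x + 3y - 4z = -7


Using Cramer's rule. Expand each determinant along the first row.
D  = 2*[(-3)*(-4) - 1*3] - 2*[(-4)*(-4) - 1*(-4)] + (-2)*[(-4)*3 - (-3)*(-4)]
  = 2*(9) - 2*(20) + (-2)*(-24) = 26
Dx = (-2)*[(-3)*(-4) - 1*3] - 2*[8*(-4) - 1*(-7)] + (-2)*[8*3 - (-3)*(-7)]
  = (-2)*(9) - 2*(-25) + (-2)*(3) = 26
Dy = 2*[8*(-4) - 1*(-7)] - (-2)*[(-4)*(-4) - 1*(-4)] + (-2)*[(-4)*(-7) - 8*(-4)]
  = 2*(-25) - (-2)*(20) + (-2)*(60) = -130
Dz = 2*[(-3)*(-7) - 8*3] - 2*[(-4)*(-7) - 8*(-4)] + (-2)*[(-4)*3 - (-3)*(-4)]
  = 2*(-3) - 2*(60) + (-2)*(-24) = -78
x = Dx/D = 26/26 = 1, y = Dy/D = -130/26 = -5, z = Dz/D = -78/26 = -3
Check eq1: (2)(1) + (2)(-5) + (-2)(-3) = -2 = -2 ✓
Check eq2: (-4)(1) + (-3)(-5) + (1)(-3) = 8 = 8 ✓
Check eq3: (-4)(1) + (3)(-5) + (-4)(-3) = -7 = -7 ✓

x = 1, y = -5, z = -3


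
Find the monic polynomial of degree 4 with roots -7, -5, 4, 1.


A monic polynomial with roots -7, -5, 4, 1 is:
p(x) = (x + 7)(x + 5)(x - 4)(x - 1)
After multiplying by (x + 7): x + 7
After multiplying by (x + 5): x^2 + 12x + 35
After multiplying by (x - 4): x^3 + 8x^2 - 13x - 140
After multiplying by (x - 1): x^4 + 7x^3 - 21x^2 - 127x + 140

x^4 + 7x^3 - 21x^2 - 127x + 140


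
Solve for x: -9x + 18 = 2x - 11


Starting with: -9x + 18 = 2x - 11
Move all x terms to left: (-9 - 2)x = -11 - 18
Simplify: -11x = -29
Divide both sides by -11: x = 29/11

x = 29/11


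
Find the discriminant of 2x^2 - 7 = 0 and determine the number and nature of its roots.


For ax^2 + bx + c = 0, discriminant D = b^2 - 4ac
Here a = 2, b = 0, c = -7
D = (0)^2 - 4(2)(-7) = 0 + 56 = 56

D = 56 > 0 but not a perfect square
The equation has 2 distinct real irrational roots.

Discriminant = 56, 2 distinct real irrational roots


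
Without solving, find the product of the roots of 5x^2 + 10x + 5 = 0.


By Vieta's formulas for ax^2 + bx + c = 0:
  Sum of roots = -b/a
  Product of roots = c/a

Here a = 5, b = 10, c = 5
Sum = -(10)/5 = -2
Product = 5/5 = 1

Product = 1


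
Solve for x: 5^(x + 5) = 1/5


Express both sides with the same base.
1/5 = 5^(-1)
Since the bases match, equate exponents: x + 5 = -1
So x = -1 - (5) = -6

x = -6


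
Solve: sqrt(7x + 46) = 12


Square both sides: 7x + 46 = 12^2 = 144
7x = 144 - 46 = 98
x = 14
Check: sqrt(7*14 + 46) = sqrt(144) = 12 ✓

x = 14


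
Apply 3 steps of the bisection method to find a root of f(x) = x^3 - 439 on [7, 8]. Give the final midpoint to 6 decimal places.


f(x) = x^3 - 439
f(7) = -96 < 0
f(8) = 73 > 0

Step 1: midpoint = (7.000000 + 8.000000)/2 = 7.500000
  f(7.500000) = -17.125000
  f(mid) < 0, so root is in [7.500000, 8.000000]

Step 2: midpoint = (7.500000 + 8.000000)/2 = 7.750000
  f(7.750000) = 26.484375
  f(mid) > 0, so root is in [7.500000, 7.750000]

Step 3: midpoint = (7.500000 + 7.750000)/2 = 7.625000
  f(7.625000) = 4.322266
  f(mid) > 0, so root is in [7.500000, 7.625000]

midpoint = 7.625000


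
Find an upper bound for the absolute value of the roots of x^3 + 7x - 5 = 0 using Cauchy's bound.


Cauchy's bound: all roots r satisfy |r| <= 1 + max(|a_i/a_n|) for i = 0,...,n-1
where a_n is the leading coefficient.

Coefficients: [1, 0, 7, -5]
Leading coefficient a_n = 1
Ratios |a_i/a_n|: 0, 7, 5
Maximum ratio: 7
Cauchy's bound: |r| <= 1 + 7 = 8

Upper bound = 8


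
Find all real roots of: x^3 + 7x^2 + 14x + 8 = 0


Let p(x) = x^3 + 7x^2 + 14x + 8. By the rational root theorem (leading coefficient 1), any rational root is an integer divisor of 8: try ±1, ±2, ... in turn.
Test x = 1: value = 30 ≠ 0.
Test x = -1: value = 0 ✓, so (x + 1) is a factor.
Synthetic division by (x + 1): bring down 1; 1(-1) + 7 = 6; 6(-1) + 14 = 8; 8(-1) + 8 = 0 → quotient x^2 + 6x + 8, remainder 0.
Solve the quadratic x^2 + 6x + 8 = 0: discriminant = 6^2 - 4(1)(8) = 36 - 32 = 4.
sqrt(4) = 2, so x = (-6 ± 2)/2: x = -2 or x = -4.

x = -4, x = -2, x = -1


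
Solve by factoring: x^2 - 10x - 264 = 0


We need two numbers that multiply to -264 and add to -10.
Those numbers are 12 and -22 (since 12 * (-22) = -264 and 12 + (-22) = -10).
So x^2 - 10x - 264 = (x + 12)(x - 22) = 0
Setting each factor to zero: x = -12 or x = 22

x = -12, x = 22


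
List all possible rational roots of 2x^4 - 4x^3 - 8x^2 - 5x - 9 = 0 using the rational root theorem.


Rational root theorem: possible roots are ±p/q where:
  p divides the constant term (-9): p ∈ {1, 3, 9}
  q divides the leading coefficient (2): q ∈ {1, 2}

All possible rational roots: -9, -9/2, -3, -3/2, -1, -1/2, 1/2, 1, 3/2, 3, 9/2, 9

-9, -9/2, -3, -3/2, -1, -1/2, 1/2, 1, 3/2, 3, 9/2, 9


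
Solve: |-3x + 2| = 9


An absolute value equation |expr| = 9 gives two cases:
Case 1: -3x + 2 = 9
  -3x = 7, so x = -7/3
Case 2: -3x + 2 = -9
  -3x = -11, so x = 11/3

x = -7/3, x = 11/3


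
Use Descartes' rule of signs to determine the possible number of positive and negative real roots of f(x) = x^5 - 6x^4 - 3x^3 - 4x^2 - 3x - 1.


Descartes' rule of signs:

For positive roots, count sign changes in f(x) = x^5 - 6x^4 - 3x^3 - 4x^2 - 3x - 1:
Signs of coefficients: +, -, -, -, -, -
Number of sign changes: 1
Possible positive real roots: 1

For negative roots, examine f(-x) = -x^5 - 6x^4 + 3x^3 - 4x^2 + 3x - 1:
Signs of coefficients: -, -, +, -, +, -
Number of sign changes: 4
Possible negative real roots: 4, 2, 0

Positive roots: 1; Negative roots: 4 or 2 or 0


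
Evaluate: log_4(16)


We need the exponent such that 4^? = 16
4^2 = 16
Therefore log_4(16) = 2

2


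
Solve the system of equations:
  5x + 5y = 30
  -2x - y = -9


Using Cramer's rule:
Determinant D = (5)(-1) - (-2)(5) = -5 + 10 = 5
Dx = (30)(-1) - (-9)(5) = -30 + 45 = 15
Dy = (5)(-9) - (-2)(30) = -45 + 60 = 15
x = Dx/D = 15/5 = 3
y = Dy/D = 15/5 = 3

x = 3, y = 3


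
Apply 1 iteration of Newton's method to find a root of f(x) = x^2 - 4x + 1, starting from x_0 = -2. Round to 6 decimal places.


Newton's method: x_(n+1) = x_n - f(x_n)/f'(x_n)
f(x) = x^2 - 4x + 1
f'(x) = 2x - 4

Iteration 1:
  f(-2.000000) = 13.000000
  f'(-2.000000) = -8.000000
  x_1 = -2.000000 - (13.000000)/(-8.000000) = -0.375000

x_1 = -0.375000


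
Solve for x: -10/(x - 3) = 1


Multiply both sides by (x - 3): -10 = 1(x - 3)
Distribute: -10 = x - 3
x = -10 + 3 = -7
x = -7

x = -7


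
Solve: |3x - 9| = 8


An absolute value equation |expr| = 8 gives two cases:
Case 1: 3x - 9 = 8
  3x = 17, so x = 17/3
Case 2: 3x - 9 = -8
  3x = 1, so x = 1/3

x = 1/3, x = 17/3


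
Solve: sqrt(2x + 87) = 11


Square both sides: 2x + 87 = 11^2 = 121
2x = 121 - 87 = 34
x = 17
Check: sqrt(2*17 + 87) = sqrt(121) = 11 ✓

x = 17


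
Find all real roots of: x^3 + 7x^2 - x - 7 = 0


Let p(x) = x^3 + 7x^2 - x - 7. By the rational root theorem (leading coefficient 1), any rational root is an integer divisor of 7: try ±1, ±2, ... in turn.
Test x = 1: value = 0 ✓, so (x - 1) is a factor.
Synthetic division by (x - 1): bring down 1; 1(1) + 7 = 8; 8(1) - 1 = 7; 7(1) - 7 = 0 → quotient x^2 + 8x + 7, remainder 0.
Solve the quadratic x^2 + 8x + 7 = 0: discriminant = 8^2 - 4(1)(7) = 64 - 28 = 36.
sqrt(36) = 6, so x = (-8 ± 6)/2: x = -1 or x = -7.

x = -7, x = -1, x = 1


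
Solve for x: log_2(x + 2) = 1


Convert to exponential form: x + 2 = 2^1 = 2
x = 2 - 2 = 0
Check: log_2(0 + 2) = log_2(2) = log_2(2) = 1 ✓

x = 0


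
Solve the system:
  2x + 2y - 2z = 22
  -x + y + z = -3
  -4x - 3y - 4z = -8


Using Cramer's rule. Expand each determinant along the first row.
D  = 2*[1*(-4) - 1*(-3)] - 2*[(-1)*(-4) - 1*(-4)] + (-2)*[(-1)*(-3) - 1*(-4)]
  = 2*(-1) - 2*(8) + (-2)*(7) = -32
Dx = 22*[1*(-4) - 1*(-3)] - 2*[(-3)*(-4) - 1*(-8)] + (-2)*[(-3)*(-3) - 1*(-8)]
  = 22*(-1) - 2*(20) + (-2)*(17) = -96
Dy = 2*[(-3)*(-4) - 1*(-8)] - 22*[(-1)*(-4) - 1*(-4)] + (-2)*[(-1)*(-8) - (-3)*(-4)]
  = 2*(20) - 22*(8) + (-2)*(-4) = -128
Dz = 2*[1*(-8) - (-3)*(-3)] - 2*[(-1)*(-8) - (-3)*(-4)] + 22*[(-1)*(-3) - 1*(-4)]
  = 2*(-17) - 2*(-4) + 22*(7) = 128
x = Dx/D = -96/-32 = 3, y = Dy/D = -128/-32 = 4, z = Dz/D = 128/-32 = -4
Check eq1: (2)(3) + (2)(4) + (-2)(-4) = 22 = 22 ✓
Check eq2: (-1)(3) + (1)(4) + (1)(-4) = -3 = -3 ✓
Check eq3: (-4)(3) + (-3)(4) + (-4)(-4) = -8 = -8 ✓

x = 3, y = 4, z = -4


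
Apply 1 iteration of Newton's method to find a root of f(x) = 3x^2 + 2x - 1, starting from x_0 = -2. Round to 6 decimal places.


Newton's method: x_(n+1) = x_n - f(x_n)/f'(x_n)
f(x) = 3x^2 + 2x - 1
f'(x) = 6x + 2

Iteration 1:
  f(-2.000000) = 7.000000
  f'(-2.000000) = -10.000000
  x_1 = -2.000000 - (7.000000)/(-10.000000) = -1.300000

x_1 = -1.300000
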